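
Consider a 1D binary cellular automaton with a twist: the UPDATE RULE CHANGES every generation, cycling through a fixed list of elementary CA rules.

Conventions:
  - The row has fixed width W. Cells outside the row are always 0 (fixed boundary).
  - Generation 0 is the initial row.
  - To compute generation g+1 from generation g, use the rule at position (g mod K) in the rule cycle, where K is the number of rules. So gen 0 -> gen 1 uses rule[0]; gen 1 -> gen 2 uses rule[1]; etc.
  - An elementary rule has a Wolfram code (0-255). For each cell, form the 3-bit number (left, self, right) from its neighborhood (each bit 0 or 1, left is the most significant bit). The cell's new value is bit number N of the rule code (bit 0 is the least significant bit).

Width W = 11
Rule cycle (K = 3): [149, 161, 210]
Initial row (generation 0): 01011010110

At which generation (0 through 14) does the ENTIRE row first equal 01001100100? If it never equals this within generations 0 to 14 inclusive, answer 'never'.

Gen 0: 01011010110
Gen 1 (rule 149): 01000010001
Gen 2 (rule 161): 00011000100
Gen 3 (rule 210): 00101101010
Gen 4 (rule 149): 10100001011
Gen 5 (rule 161): 01001100100
Gen 6 (rule 210): 10110111010
Gen 7 (rule 149): 10000010011
Gen 8 (rule 161): 00111000000
Gen 9 (rule 210): 01011100000
Gen 10 (rule 149): 01001011111
Gen 11 (rule 161): 00000101110
Gen 12 (rule 210): 00001000111
Gen 13 (rule 149): 11101110010
Gen 14 (rule 161): 01010100000

Answer: 5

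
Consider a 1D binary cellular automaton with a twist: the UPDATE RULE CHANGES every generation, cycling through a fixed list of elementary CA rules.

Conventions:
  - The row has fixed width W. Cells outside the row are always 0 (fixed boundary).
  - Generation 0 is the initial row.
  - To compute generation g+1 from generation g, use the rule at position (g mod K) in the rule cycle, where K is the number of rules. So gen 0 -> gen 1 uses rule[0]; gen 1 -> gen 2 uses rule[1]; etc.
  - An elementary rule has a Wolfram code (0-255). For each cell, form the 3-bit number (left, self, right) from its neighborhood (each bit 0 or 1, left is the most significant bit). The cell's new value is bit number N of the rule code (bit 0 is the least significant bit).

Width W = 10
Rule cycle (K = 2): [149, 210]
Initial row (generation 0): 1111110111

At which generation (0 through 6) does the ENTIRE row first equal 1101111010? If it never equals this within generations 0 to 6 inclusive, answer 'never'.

Gen 0: 1111110111
Gen 1 (rule 149): 0111100010
Gen 2 (rule 210): 1011110101
Gen 3 (rule 149): 1001100101
Gen 4 (rule 210): 0110111000
Gen 5 (rule 149): 0000010111
Gen 6 (rule 210): 0000100011

Answer: never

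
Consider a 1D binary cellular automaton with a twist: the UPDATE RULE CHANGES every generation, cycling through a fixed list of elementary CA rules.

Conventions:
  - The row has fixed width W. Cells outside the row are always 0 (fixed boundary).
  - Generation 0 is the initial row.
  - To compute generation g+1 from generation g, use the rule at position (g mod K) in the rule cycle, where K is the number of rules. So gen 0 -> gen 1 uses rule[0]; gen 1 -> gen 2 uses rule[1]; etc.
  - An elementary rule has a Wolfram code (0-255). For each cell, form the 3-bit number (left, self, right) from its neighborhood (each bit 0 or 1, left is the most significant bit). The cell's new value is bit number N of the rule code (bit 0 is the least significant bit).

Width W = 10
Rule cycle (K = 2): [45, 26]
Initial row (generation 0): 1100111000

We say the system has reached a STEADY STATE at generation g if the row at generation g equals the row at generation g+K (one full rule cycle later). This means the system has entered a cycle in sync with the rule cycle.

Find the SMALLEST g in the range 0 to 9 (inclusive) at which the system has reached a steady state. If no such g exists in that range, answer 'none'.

Gen 0: 1100111000
Gen 1 (rule 45): 1000100011
Gen 2 (rule 26): 0101010110
Gen 3 (rule 45): 0111111100
Gen 4 (rule 26): 1100000010
Gen 5 (rule 45): 1001111010
Gen 6 (rule 26): 0111000001
Gen 7 (rule 45): 0100011101
Gen 8 (rule 26): 1010110000
Gen 9 (rule 45): 1111100111
Gen 10 (rule 26): 1000011100
Gen 11 (rule 45): 1011010001

Answer: none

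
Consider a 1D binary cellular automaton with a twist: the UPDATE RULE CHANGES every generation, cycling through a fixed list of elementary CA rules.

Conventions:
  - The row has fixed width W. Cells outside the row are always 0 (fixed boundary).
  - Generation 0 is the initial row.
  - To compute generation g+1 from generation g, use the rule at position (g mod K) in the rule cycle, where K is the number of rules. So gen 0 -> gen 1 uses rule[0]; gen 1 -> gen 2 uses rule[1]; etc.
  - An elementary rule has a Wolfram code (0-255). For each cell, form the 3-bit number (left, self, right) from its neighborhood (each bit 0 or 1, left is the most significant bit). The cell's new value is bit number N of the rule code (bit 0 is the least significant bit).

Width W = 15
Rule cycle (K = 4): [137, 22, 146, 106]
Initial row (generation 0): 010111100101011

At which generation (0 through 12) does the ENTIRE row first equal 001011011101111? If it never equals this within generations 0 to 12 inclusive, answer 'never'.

Gen 0: 010111100101011
Gen 1 (rule 137): 000111000000010
Gen 2 (rule 22): 001000100000111
Gen 3 (rule 146): 010101010001010
Gen 4 (rule 106): 101010100010100
Gen 5 (rule 137): 000000001000001
Gen 6 (rule 22): 000000011100011
Gen 7 (rule 146): 000000101010100
Gen 8 (rule 106): 000001010101000
Gen 9 (rule 137): 111100000000011
Gen 10 (rule 22): 000010000000100
Gen 11 (rule 146): 000101000001010
Gen 12 (rule 106): 001010000010100

Answer: never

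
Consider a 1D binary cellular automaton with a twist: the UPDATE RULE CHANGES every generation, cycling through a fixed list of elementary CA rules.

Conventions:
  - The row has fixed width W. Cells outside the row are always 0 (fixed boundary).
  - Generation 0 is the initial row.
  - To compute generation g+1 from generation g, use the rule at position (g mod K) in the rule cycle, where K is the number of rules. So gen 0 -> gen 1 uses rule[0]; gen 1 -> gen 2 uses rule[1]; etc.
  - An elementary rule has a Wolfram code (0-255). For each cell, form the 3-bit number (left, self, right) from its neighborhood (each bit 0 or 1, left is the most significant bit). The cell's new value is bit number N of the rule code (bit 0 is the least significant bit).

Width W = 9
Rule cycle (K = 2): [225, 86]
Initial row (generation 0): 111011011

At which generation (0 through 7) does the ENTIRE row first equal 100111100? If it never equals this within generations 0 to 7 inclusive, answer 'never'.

Answer: never

Derivation:
Gen 0: 111011011
Gen 1 (rule 225): 011101101
Gen 2 (rule 86): 100100101
Gen 3 (rule 225): 000000010
Gen 4 (rule 86): 000000111
Gen 5 (rule 225): 111110011
Gen 6 (rule 86): 000011101
Gen 7 (rule 225): 111001110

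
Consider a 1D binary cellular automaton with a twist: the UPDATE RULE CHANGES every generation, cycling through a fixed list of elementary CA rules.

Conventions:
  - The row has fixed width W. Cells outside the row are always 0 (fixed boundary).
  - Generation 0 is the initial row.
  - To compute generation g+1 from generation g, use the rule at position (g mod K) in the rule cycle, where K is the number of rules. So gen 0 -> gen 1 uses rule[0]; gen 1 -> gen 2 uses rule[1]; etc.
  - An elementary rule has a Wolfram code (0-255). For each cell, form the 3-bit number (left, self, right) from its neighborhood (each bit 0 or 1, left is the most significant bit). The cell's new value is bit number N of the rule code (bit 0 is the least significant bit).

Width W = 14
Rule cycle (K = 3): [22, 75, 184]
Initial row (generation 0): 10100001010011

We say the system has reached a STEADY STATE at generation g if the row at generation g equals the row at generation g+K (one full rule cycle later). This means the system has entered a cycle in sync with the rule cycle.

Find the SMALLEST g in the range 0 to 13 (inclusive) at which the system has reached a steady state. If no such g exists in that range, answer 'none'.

Gen 0: 10100001010011
Gen 1 (rule 22): 10110011011100
Gen 2 (rule 75): 00110111010101
Gen 3 (rule 184): 00101110101010
Gen 4 (rule 22): 01100000101011
Gen 5 (rule 75): 11101111000011
Gen 6 (rule 184): 11011110100010
Gen 7 (rule 22): 00000000110111
Gen 8 (rule 75): 11111111110101
Gen 9 (rule 184): 11111111101010
Gen 10 (rule 22): 00000000001011
Gen 11 (rule 75): 11111111110011
Gen 12 (rule 184): 11111111101010
Gen 13 (rule 22): 00000000001011
Gen 14 (rule 75): 11111111110011
Gen 15 (rule 184): 11111111101010
Gen 16 (rule 22): 00000000001011

Answer: 9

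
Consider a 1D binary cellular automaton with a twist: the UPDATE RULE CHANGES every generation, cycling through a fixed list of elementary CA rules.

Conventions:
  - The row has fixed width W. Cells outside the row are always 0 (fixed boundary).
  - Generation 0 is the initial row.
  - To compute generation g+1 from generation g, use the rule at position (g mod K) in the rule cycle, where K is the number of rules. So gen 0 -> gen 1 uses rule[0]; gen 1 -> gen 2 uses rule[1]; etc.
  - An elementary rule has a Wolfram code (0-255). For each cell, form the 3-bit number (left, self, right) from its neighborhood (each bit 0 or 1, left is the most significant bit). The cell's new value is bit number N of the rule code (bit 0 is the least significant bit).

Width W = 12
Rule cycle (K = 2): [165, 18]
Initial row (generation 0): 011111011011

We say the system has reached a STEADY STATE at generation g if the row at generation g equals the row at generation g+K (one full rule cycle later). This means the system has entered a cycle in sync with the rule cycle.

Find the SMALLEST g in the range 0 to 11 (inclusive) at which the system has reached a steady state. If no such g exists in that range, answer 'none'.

Answer: 10

Derivation:
Gen 0: 011111011011
Gen 1 (rule 165): 001110100100
Gen 2 (rule 18): 010000011010
Gen 3 (rule 165): 010111000110
Gen 4 (rule 18): 100000101001
Gen 5 (rule 165): 101110111001
Gen 6 (rule 18): 000000000110
Gen 7 (rule 165): 111111110000
Gen 8 (rule 18): 000000001000
Gen 9 (rule 165): 111111101011
Gen 10 (rule 18): 000000000000
Gen 11 (rule 165): 111111111111
Gen 12 (rule 18): 000000000000
Gen 13 (rule 165): 111111111111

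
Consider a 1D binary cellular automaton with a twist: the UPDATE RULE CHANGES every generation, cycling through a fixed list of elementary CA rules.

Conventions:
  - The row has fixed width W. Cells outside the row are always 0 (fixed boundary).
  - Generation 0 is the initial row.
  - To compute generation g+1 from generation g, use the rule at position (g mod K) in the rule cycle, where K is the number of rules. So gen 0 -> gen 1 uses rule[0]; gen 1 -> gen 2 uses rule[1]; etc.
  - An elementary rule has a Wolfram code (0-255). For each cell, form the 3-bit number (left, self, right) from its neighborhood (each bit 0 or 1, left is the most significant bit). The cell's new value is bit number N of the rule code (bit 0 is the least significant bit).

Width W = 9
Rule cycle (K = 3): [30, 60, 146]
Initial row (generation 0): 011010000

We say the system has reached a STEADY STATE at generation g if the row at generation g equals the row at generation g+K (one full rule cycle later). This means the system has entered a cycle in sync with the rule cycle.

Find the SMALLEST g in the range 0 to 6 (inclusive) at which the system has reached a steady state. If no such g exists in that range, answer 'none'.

Answer: none

Derivation:
Gen 0: 011010000
Gen 1 (rule 30): 110011000
Gen 2 (rule 60): 101010100
Gen 3 (rule 146): 000000010
Gen 4 (rule 30): 000000111
Gen 5 (rule 60): 000000100
Gen 6 (rule 146): 000001010
Gen 7 (rule 30): 000011011
Gen 8 (rule 60): 000010110
Gen 9 (rule 146): 000100001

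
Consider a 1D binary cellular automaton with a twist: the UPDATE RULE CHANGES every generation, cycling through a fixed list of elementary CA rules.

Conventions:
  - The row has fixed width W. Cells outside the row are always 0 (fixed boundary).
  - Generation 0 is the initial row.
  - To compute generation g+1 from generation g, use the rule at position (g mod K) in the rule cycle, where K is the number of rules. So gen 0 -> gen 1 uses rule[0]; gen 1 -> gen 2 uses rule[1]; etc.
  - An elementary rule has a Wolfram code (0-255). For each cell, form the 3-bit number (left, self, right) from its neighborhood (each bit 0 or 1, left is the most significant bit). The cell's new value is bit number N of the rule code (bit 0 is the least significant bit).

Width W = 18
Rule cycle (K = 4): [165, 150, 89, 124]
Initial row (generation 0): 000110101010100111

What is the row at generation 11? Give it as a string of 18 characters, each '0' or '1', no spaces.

Gen 0: 000110101010100111
Gen 1 (rule 165): 110001111111100010
Gen 2 (rule 150): 001010111111010111
Gen 3 (rule 89): 100000100001000101
Gen 4 (rule 124): 110000110001100111
Gen 5 (rule 165): 000110000100000010
Gen 6 (rule 150): 001001001110000111
Gen 7 (rule 89): 100100101011110101
Gen 8 (rule 124): 110110111110011111
Gen 9 (rule 165): 001001011100001110
Gen 10 (rule 150): 011111001010010101
Gen 11 (rule 89): 010001100001000000

Answer: 010001100001000000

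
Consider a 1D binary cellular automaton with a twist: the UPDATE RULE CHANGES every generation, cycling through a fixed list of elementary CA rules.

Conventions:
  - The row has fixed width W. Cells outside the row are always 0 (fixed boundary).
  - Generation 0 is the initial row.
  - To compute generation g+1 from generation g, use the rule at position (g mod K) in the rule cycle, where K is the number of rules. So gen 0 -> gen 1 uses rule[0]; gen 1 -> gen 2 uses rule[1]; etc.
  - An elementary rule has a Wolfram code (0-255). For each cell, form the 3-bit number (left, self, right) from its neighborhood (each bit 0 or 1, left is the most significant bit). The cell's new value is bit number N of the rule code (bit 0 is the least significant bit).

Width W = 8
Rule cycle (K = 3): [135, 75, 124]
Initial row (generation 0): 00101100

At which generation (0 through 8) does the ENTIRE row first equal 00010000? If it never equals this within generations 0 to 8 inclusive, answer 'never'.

Gen 0: 00101100
Gen 1 (rule 135): 11100001
Gen 2 (rule 75): 10101110
Gen 3 (rule 124): 11111011
Gen 4 (rule 135): 01110000
Gen 5 (rule 75): 11010111
Gen 6 (rule 124): 11111101
Gen 7 (rule 135): 01111001
Gen 8 (rule 75): 11001010

Answer: never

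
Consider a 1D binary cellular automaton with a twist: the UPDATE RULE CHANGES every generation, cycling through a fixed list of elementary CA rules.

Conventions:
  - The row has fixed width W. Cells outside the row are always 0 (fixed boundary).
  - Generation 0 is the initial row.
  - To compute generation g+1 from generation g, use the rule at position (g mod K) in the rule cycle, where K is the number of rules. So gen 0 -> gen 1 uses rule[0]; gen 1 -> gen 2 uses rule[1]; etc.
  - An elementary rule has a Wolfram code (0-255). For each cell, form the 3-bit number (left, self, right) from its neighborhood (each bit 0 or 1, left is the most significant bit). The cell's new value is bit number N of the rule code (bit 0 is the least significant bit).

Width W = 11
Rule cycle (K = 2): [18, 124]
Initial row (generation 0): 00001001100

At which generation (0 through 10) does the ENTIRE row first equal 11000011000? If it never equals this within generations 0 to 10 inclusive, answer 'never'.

Gen 0: 00001001100
Gen 1 (rule 18): 00010110010
Gen 2 (rule 124): 00011111011
Gen 3 (rule 18): 00100000000
Gen 4 (rule 124): 00110000000
Gen 5 (rule 18): 01001000000
Gen 6 (rule 124): 01101100000
Gen 7 (rule 18): 10000010000
Gen 8 (rule 124): 11000011000
Gen 9 (rule 18): 00100100100
Gen 10 (rule 124): 00110110110

Answer: 8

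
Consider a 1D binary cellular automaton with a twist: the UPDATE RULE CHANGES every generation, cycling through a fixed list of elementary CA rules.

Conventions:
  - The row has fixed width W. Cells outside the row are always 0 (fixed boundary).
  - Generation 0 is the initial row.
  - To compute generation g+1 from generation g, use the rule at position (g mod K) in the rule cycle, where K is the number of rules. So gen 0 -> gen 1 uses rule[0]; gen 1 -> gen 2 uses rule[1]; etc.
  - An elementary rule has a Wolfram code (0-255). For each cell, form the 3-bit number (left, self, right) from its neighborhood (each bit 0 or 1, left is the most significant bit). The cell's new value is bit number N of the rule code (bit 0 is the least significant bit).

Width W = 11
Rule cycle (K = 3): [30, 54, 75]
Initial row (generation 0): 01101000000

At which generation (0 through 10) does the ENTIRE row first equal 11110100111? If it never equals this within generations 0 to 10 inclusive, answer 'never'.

Gen 0: 01101000000
Gen 1 (rule 30): 11001100000
Gen 2 (rule 54): 00110010000
Gen 3 (rule 75): 11110100111
Gen 4 (rule 30): 10000111100
Gen 5 (rule 54): 11001000010
Gen 6 (rule 75): 11010011100
Gen 7 (rule 30): 10011110010
Gen 8 (rule 54): 11100001111
Gen 9 (rule 75): 10101111001
Gen 10 (rule 30): 10101000111

Answer: 3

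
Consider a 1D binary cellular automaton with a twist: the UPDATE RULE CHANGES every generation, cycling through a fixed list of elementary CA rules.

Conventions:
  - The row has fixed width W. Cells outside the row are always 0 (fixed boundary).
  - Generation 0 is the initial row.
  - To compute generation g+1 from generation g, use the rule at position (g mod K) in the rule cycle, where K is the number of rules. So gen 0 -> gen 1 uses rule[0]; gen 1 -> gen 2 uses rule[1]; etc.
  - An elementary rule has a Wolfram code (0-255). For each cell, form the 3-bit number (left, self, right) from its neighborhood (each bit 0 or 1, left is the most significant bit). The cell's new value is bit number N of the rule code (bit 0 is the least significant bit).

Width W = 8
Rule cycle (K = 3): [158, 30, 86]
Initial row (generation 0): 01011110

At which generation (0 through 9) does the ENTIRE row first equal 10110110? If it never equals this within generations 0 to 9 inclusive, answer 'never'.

Answer: never

Derivation:
Gen 0: 01011110
Gen 1 (rule 158): 11011101
Gen 2 (rule 30): 10010001
Gen 3 (rule 86): 11111011
Gen 4 (rule 158): 11110010
Gen 5 (rule 30): 10001111
Gen 6 (rule 86): 11010001
Gen 7 (rule 158): 10011011
Gen 8 (rule 30): 11110010
Gen 9 (rule 86): 00011111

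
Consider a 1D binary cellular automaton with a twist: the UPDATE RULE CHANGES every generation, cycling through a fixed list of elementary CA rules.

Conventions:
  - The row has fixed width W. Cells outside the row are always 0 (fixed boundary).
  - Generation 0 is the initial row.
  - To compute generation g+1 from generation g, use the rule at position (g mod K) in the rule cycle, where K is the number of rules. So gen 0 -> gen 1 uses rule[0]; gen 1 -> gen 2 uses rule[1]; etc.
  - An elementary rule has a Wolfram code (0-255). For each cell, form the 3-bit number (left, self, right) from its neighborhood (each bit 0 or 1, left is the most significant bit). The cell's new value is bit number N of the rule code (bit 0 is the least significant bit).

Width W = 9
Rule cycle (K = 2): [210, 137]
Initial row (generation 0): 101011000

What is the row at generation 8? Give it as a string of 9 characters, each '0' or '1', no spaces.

Gen 0: 101011000
Gen 1 (rule 210): 000001100
Gen 2 (rule 137): 111101001
Gen 3 (rule 210): 011100110
Gen 4 (rule 137): 011000100
Gen 5 (rule 210): 101101010
Gen 6 (rule 137): 001000000
Gen 7 (rule 210): 010100000
Gen 8 (rule 137): 000001111

Answer: 000001111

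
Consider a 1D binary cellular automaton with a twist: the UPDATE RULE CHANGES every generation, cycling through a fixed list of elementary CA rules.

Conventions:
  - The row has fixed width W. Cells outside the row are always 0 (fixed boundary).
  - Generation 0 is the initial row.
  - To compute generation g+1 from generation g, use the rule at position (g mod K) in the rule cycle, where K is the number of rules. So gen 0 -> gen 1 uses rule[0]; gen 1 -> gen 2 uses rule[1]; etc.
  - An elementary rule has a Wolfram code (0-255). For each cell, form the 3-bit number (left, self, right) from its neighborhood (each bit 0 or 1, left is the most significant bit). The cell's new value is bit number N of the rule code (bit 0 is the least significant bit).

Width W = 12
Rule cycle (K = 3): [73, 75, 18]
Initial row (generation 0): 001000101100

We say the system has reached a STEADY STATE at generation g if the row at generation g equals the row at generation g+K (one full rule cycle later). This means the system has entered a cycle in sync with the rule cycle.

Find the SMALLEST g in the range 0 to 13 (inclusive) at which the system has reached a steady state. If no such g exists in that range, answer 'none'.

Answer: none

Derivation:
Gen 0: 001000101100
Gen 1 (rule 73): 100010001101
Gen 2 (rule 75): 001100111100
Gen 3 (rule 18): 010011000010
Gen 4 (rule 73): 000011011000
Gen 5 (rule 75): 111111011011
Gen 6 (rule 18): 000000000000
Gen 7 (rule 73): 111111111111
Gen 8 (rule 75): 100000000001
Gen 9 (rule 18): 010000000010
Gen 10 (rule 73): 000111111000
Gen 11 (rule 75): 111100001011
Gen 12 (rule 18): 000010010000
Gen 13 (rule 73): 111000000111
Gen 14 (rule 75): 101011111101
Gen 15 (rule 18): 000000000000
Gen 16 (rule 73): 111111111111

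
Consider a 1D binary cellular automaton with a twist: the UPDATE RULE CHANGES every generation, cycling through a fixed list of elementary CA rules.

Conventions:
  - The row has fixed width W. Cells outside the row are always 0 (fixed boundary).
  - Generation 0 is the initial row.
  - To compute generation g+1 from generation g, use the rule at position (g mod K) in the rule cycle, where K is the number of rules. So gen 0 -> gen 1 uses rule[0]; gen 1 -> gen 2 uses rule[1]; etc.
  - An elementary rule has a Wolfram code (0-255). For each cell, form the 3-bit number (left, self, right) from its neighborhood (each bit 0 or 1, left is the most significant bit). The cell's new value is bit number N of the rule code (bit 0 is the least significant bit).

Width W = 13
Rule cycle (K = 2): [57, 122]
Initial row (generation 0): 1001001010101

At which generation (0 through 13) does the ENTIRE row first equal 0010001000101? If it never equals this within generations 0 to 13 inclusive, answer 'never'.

Answer: never

Derivation:
Gen 0: 1001001010101
Gen 1 (rule 57): 0100100101010
Gen 2 (rule 122): 1011011010101
Gen 3 (rule 57): 0110110101010
Gen 4 (rule 122): 1111111010101
Gen 5 (rule 57): 1000000101010
Gen 6 (rule 122): 0100001010101
Gen 7 (rule 57): 0011100101010
Gen 8 (rule 122): 0110111010101
Gen 9 (rule 57): 0101100101010
Gen 10 (rule 122): 1011111010101
Gen 11 (rule 57): 0110000101010
Gen 12 (rule 122): 1111001010101
Gen 13 (rule 57): 1000100101010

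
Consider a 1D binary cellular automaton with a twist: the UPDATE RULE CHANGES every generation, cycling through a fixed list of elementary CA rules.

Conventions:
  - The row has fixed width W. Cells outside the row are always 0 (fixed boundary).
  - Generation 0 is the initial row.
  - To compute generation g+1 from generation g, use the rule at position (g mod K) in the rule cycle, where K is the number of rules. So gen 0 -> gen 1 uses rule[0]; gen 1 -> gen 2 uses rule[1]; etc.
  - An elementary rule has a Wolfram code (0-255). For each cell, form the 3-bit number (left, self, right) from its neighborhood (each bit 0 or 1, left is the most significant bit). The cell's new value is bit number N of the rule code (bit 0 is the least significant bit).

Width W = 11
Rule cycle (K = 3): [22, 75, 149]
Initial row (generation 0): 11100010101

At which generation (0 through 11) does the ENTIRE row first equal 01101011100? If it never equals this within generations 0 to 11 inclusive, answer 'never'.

Answer: never

Derivation:
Gen 0: 11100010101
Gen 1 (rule 22): 00010110101
Gen 2 (rule 75): 11100110000
Gen 3 (rule 149): 01010001111
Gen 4 (rule 22): 11011010000
Gen 5 (rule 75): 11011000111
Gen 6 (rule 149): 00000110010
Gen 7 (rule 22): 00001001111
Gen 8 (rule 75): 11110011001
Gen 9 (rule 149): 01101000101
Gen 10 (rule 22): 10001101101
Gen 11 (rule 75): 00111101100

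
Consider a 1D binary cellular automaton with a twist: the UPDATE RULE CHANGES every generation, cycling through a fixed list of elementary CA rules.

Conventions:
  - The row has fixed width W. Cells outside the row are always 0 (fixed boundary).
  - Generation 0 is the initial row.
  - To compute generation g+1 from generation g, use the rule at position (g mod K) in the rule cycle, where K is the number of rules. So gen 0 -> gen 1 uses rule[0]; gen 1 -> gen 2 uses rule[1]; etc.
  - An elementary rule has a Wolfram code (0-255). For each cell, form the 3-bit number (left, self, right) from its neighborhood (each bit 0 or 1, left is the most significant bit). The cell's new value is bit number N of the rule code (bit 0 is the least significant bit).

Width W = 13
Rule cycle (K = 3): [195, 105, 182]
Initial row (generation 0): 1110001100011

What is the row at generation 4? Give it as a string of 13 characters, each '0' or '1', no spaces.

Answer: 0001110000100

Derivation:
Gen 0: 1110001100011
Gen 1 (rule 195): 0110110101101
Gen 2 (rule 105): 0111111011110
Gen 3 (rule 182): 1011110101101
Gen 4 (rule 195): 0001110000100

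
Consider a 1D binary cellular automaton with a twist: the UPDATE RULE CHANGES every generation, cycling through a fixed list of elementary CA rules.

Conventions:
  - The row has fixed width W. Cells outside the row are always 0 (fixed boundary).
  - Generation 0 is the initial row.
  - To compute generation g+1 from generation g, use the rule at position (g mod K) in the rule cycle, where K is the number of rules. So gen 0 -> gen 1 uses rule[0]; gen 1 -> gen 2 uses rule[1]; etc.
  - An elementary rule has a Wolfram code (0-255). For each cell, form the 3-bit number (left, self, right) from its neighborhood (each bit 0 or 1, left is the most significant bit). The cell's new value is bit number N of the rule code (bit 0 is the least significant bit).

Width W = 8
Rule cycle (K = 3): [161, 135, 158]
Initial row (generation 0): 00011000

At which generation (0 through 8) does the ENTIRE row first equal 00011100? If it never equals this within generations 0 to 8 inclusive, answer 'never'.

Gen 0: 00011000
Gen 1 (rule 161): 11000011
Gen 2 (rule 135): 00011100
Gen 3 (rule 158): 00111010
Gen 4 (rule 161): 10010100
Gen 5 (rule 135): 10110101
Gen 6 (rule 158): 10100101
Gen 7 (rule 161): 01000010
Gen 8 (rule 135): 11011110

Answer: 2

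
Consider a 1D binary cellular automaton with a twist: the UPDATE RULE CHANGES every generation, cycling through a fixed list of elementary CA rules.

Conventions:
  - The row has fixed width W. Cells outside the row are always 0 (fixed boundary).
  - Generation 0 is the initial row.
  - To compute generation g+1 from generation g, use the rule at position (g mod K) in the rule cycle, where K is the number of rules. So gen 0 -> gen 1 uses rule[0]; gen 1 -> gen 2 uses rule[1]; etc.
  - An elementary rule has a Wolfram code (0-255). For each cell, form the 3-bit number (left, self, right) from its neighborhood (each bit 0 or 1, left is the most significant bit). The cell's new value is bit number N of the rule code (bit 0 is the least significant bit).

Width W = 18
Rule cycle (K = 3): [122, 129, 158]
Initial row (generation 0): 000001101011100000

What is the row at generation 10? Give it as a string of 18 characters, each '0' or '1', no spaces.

Gen 0: 000001101011100000
Gen 1 (rule 122): 000011110110110000
Gen 2 (rule 129): 111001100000000111
Gen 3 (rule 158): 110111010000001110
Gen 4 (rule 122): 111101101000011011
Gen 5 (rule 129): 011000000011000000
Gen 6 (rule 158): 110100000110100000
Gen 7 (rule 122): 111010001111010000
Gen 8 (rule 129): 010000100110000111
Gen 9 (rule 158): 111001111101001110
Gen 10 (rule 122): 101111000110111011

Answer: 101111000110111011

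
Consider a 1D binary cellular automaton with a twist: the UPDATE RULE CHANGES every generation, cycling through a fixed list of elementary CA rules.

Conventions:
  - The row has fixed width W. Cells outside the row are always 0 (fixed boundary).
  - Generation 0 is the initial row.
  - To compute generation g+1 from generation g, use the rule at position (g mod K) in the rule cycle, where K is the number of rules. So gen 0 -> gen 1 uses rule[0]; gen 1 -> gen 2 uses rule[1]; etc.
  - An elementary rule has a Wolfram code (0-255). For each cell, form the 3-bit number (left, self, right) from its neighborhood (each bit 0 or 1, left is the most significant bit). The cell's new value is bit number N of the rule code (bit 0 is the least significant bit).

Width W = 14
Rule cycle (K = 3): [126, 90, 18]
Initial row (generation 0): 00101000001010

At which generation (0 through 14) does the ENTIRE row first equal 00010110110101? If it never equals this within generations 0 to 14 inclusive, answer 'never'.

Gen 0: 00101000001010
Gen 1 (rule 126): 01111100011111
Gen 2 (rule 90): 11000110110001
Gen 3 (rule 18): 00101000001010
Gen 4 (rule 126): 01111100011111
Gen 5 (rule 90): 11000110110001
Gen 6 (rule 18): 00101000001010
Gen 7 (rule 126): 01111100011111
Gen 8 (rule 90): 11000110110001
Gen 9 (rule 18): 00101000001010
Gen 10 (rule 126): 01111100011111
Gen 11 (rule 90): 11000110110001
Gen 12 (rule 18): 00101000001010
Gen 13 (rule 126): 01111100011111
Gen 14 (rule 90): 11000110110001

Answer: never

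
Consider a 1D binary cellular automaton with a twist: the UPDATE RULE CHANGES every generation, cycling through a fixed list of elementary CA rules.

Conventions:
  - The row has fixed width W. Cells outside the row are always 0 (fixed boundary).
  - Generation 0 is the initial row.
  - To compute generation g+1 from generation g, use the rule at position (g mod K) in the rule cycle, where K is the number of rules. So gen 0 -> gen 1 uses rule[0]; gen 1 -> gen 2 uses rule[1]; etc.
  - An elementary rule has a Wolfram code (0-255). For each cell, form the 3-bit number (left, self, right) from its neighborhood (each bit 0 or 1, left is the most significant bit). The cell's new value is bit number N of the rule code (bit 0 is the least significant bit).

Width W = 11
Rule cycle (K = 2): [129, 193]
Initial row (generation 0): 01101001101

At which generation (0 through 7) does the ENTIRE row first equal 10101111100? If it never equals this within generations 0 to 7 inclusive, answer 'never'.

Gen 0: 01101001101
Gen 1 (rule 129): 00000000000
Gen 2 (rule 193): 11111111111
Gen 3 (rule 129): 01111111110
Gen 4 (rule 193): 00111111110
Gen 5 (rule 129): 10011111100
Gen 6 (rule 193): 00001111101
Gen 7 (rule 129): 11100111000

Answer: never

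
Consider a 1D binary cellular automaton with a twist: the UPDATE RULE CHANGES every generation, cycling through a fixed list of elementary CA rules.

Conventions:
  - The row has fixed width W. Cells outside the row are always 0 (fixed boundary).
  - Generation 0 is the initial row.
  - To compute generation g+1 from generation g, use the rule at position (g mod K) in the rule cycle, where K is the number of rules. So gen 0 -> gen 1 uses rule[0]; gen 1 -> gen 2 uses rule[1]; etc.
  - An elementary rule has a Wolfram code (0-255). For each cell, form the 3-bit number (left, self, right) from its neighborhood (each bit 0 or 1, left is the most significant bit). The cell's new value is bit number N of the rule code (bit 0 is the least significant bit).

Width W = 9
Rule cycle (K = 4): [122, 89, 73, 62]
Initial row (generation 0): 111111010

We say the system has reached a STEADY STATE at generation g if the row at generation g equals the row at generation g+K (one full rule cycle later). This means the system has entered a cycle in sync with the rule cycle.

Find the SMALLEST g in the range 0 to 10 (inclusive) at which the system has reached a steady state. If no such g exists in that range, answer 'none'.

Gen 0: 111111010
Gen 1 (rule 122): 100001101
Gen 2 (rule 89): 011101100
Gen 3 (rule 73): 010101101
Gen 4 (rule 62): 111111011
Gen 5 (rule 122): 100001111
Gen 6 (rule 89): 011101001
Gen 7 (rule 73): 010100000
Gen 8 (rule 62): 111110000
Gen 9 (rule 122): 100011000
Gen 10 (rule 89): 011011111
Gen 11 (rule 73): 011010001
Gen 12 (rule 62): 110111011
Gen 13 (rule 122): 111101111
Gen 14 (rule 89): 100101001

Answer: none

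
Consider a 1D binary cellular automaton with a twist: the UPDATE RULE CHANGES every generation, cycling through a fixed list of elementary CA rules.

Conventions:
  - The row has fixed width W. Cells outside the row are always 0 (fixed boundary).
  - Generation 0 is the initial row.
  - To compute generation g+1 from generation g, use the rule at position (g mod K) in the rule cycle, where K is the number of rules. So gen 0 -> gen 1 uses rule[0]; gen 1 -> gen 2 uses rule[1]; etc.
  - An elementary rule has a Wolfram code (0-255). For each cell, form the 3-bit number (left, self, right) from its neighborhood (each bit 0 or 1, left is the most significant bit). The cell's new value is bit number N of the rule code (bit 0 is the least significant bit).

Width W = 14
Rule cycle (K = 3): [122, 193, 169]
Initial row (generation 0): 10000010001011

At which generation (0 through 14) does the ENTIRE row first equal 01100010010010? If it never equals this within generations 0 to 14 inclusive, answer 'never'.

Answer: never

Derivation:
Gen 0: 10000010001011
Gen 1 (rule 122): 01000101010111
Gen 2 (rule 193): 00010000000011
Gen 3 (rule 169): 11000111111010
Gen 4 (rule 122): 11101100001101
Gen 5 (rule 193): 01100101100100
Gen 6 (rule 169): 01000011000001
Gen 7 (rule 122): 10100111100010
Gen 8 (rule 193): 00000011101000
Gen 9 (rule 169): 11111011010011
Gen 10 (rule 122): 10001111101111
Gen 11 (rule 193): 00100111100111
Gen 12 (rule 169): 10000111000110
Gen 13 (rule 122): 01001101101111
Gen 14 (rule 193): 00000100100111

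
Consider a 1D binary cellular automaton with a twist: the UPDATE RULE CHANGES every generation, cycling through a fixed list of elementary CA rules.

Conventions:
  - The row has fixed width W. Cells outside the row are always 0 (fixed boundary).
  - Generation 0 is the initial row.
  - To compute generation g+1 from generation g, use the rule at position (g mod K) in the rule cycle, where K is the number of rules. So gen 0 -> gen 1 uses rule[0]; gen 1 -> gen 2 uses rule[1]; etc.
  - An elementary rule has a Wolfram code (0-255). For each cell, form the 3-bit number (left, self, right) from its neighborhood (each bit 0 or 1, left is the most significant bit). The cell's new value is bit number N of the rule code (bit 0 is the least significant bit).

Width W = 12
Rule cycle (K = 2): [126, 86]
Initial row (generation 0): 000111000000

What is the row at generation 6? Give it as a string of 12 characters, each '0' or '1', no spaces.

Gen 0: 000111000000
Gen 1 (rule 126): 001101100000
Gen 2 (rule 86): 010100110000
Gen 3 (rule 126): 111111111000
Gen 4 (rule 86): 000000001100
Gen 5 (rule 126): 000000011110
Gen 6 (rule 86): 000000100011

Answer: 000000100011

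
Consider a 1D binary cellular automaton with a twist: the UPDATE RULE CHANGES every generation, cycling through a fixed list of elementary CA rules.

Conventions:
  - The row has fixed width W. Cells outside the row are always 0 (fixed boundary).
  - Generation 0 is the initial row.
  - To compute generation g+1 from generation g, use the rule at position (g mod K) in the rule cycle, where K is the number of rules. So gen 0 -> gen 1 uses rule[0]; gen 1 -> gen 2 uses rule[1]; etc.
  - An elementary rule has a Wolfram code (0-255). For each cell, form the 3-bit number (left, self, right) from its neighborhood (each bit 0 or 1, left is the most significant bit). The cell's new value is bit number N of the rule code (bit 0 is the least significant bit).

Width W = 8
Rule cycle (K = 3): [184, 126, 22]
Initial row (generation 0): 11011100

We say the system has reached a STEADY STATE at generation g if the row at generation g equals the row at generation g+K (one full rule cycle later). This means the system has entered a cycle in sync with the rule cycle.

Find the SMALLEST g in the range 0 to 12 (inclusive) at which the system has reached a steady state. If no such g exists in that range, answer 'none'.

Gen 0: 11011100
Gen 1 (rule 184): 10111010
Gen 2 (rule 126): 11101111
Gen 3 (rule 22): 00000000
Gen 4 (rule 184): 00000000
Gen 5 (rule 126): 00000000
Gen 6 (rule 22): 00000000
Gen 7 (rule 184): 00000000
Gen 8 (rule 126): 00000000
Gen 9 (rule 22): 00000000
Gen 10 (rule 184): 00000000
Gen 11 (rule 126): 00000000
Gen 12 (rule 22): 00000000
Gen 13 (rule 184): 00000000
Gen 14 (rule 126): 00000000
Gen 15 (rule 22): 00000000

Answer: 3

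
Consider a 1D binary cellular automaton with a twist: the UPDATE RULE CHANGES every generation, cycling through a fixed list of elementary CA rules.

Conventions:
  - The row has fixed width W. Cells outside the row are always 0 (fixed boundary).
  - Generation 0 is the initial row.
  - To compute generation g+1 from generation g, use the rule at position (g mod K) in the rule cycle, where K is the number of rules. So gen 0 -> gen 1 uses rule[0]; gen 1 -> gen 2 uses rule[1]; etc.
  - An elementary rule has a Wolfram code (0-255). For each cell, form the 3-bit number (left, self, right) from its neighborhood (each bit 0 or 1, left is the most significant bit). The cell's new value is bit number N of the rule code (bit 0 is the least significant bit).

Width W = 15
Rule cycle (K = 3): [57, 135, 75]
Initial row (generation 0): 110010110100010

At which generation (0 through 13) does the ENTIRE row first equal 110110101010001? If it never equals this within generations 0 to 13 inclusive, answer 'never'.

Gen 0: 110010110100010
Gen 1 (rule 57): 101001101011001
Gen 2 (rule 135): 101010001000011
Gen 3 (rule 75): 000000110011111
Gen 4 (rule 57): 111110101010000
Gen 5 (rule 135): 011100101010111
Gen 6 (rule 75): 110101000000101
Gen 7 (rule 57): 101010111110010
Gen 8 (rule 135): 101010011100110
Gen 9 (rule 75): 000000110101110
Gen 10 (rule 57): 111110101011001
Gen 11 (rule 135): 011100101000011
Gen 12 (rule 75): 110101000011111
Gen 13 (rule 57): 101010111010000

Answer: never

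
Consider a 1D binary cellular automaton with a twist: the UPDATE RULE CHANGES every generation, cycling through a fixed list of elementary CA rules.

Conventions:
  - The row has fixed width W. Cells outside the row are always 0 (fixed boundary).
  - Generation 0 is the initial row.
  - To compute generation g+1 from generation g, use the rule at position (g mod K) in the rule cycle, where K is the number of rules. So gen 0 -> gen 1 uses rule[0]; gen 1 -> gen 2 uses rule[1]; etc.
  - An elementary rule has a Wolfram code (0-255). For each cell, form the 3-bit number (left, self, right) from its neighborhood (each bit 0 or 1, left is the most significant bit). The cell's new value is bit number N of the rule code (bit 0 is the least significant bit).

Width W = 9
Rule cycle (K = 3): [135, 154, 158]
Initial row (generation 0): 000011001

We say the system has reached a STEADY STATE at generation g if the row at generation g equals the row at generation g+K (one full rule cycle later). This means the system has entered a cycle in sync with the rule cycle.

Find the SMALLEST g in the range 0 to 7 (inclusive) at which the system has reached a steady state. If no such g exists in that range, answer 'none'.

Gen 0: 000011001
Gen 1 (rule 135): 111100011
Gen 2 (rule 154): 111010110
Gen 3 (rule 158): 110010101
Gen 4 (rule 135): 000110101
Gen 5 (rule 154): 001100000
Gen 6 (rule 158): 011010000
Gen 7 (rule 135): 100010111
Gen 8 (rule 154): 010100110
Gen 9 (rule 158): 110111101
Gen 10 (rule 135): 000011001

Answer: none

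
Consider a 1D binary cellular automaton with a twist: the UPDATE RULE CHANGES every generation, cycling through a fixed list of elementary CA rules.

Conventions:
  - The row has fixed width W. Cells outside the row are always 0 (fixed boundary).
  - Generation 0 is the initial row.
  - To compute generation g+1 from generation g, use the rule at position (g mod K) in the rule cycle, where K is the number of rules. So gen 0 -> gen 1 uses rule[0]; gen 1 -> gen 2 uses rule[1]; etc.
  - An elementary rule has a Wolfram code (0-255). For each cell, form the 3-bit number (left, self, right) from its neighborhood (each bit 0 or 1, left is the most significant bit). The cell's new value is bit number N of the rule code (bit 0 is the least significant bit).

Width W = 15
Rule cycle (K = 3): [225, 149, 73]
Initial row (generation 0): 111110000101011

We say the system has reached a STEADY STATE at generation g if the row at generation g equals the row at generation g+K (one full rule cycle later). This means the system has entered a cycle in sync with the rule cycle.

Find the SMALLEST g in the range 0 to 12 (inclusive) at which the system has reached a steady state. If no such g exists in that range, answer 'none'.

Answer: none

Derivation:
Gen 0: 111110000101011
Gen 1 (rule 225): 011110110010101
Gen 2 (rule 149): 001100001010101
Gen 3 (rule 73): 101101100000000
Gen 4 (rule 225): 010110101111111
Gen 5 (rule 149): 010000100111110
Gen 6 (rule 73): 000110000100010
Gen 7 (rule 225): 110010110001000
Gen 8 (rule 149): 001010001101111
Gen 9 (rule 73): 100000101101001
Gen 10 (rule 225): 001110010110000
Gen 11 (rule 149): 100101010001111
Gen 12 (rule 73): 000000000101001
Gen 13 (rule 225): 111111110010000
Gen 14 (rule 149): 011111101011111
Gen 15 (rule 73): 010000100010001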